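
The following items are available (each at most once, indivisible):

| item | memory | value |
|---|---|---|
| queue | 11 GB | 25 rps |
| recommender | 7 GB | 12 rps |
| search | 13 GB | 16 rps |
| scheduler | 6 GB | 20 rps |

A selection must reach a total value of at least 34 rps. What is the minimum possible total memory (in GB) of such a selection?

Subsets with value ≥ 34, sorted by total memory:
- queue+scheduler: memory 17, value 45
- queue+recommender: memory 18, value 37
- search+scheduler: memory 19, value 36
- queue+recommender+scheduler: memory 24, value 57
Minimum memory: 17 GB.

17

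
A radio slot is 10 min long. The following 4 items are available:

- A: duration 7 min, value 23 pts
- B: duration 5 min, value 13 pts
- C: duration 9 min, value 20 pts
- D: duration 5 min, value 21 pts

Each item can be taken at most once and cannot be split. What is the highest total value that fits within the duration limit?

34 pts

Check high-value combinations within 10 min:
- B+D: duration 5+5=10, value 13+21=34
- A: duration 7, value 23
- D: duration 5, value 21
- C: duration 9, value 20
Best: 34 pts.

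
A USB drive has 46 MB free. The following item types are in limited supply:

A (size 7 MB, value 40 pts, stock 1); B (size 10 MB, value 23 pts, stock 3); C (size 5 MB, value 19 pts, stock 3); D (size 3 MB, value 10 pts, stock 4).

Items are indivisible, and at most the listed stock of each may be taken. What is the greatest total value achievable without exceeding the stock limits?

Top feasible selections:
- 1×A + 1×B + 3×C + 4×D: size 44, value 160
- 1×A + 2×B + 2×C + 3×D: size 46, value 154
Best: 160 pts.

160 pts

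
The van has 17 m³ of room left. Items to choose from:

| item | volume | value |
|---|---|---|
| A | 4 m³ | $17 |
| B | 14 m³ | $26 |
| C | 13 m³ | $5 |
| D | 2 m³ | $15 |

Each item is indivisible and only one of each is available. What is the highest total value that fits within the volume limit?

$41

Check high-value combinations within 17 m³:
- B+D: volume 14+2=16, value 26+15=41
- A+D: volume 4+2=6, value 17+15=32
- B: volume 14, value 26
- A+C: volume 4+13=17, value 17+5=22
Best: $41.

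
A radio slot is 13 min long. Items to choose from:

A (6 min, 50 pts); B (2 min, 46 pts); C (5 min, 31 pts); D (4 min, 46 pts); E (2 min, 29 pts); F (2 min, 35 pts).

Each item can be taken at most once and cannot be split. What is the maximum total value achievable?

Check high-value combinations within 13 min:
- A+B+E+F: duration 6+2+2+2=12, value 50+46+29+35=160
- B+C+D+F: duration 2+5+4+2=13, value 46+31+46+35=158
- B+D+E+F: duration 2+4+2+2=10, value 46+46+29+35=156
Best: 160 pts.

160 pts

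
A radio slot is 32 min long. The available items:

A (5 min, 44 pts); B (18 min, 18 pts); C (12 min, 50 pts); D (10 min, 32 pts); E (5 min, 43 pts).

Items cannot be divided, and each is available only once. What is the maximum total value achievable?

Check high-value combinations within 32 min:
- A+C+D+E: duration 5+12+10+5=32, value 44+50+32+43=169
- A+C+E: duration 5+12+5=22, value 44+50+43=137
- A+C+D: duration 5+12+10=27, value 44+50+32=126
- C+D+E: duration 12+10+5=27, value 50+32+43=125
Best: 169 pts.

169 pts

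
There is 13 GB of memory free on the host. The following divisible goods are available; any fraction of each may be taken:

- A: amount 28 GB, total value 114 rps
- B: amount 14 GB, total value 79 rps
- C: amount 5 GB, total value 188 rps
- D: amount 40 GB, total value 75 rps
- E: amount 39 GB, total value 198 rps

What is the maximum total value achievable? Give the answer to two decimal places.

233.14

Take in order of value per unit:
- C (188/5 per unit): all 5 → value 188, running total 188.00
- B (79/14 per unit): 8 of 14 → value 8×79/14 = 45.1429, running total 233.14
Total 233.14.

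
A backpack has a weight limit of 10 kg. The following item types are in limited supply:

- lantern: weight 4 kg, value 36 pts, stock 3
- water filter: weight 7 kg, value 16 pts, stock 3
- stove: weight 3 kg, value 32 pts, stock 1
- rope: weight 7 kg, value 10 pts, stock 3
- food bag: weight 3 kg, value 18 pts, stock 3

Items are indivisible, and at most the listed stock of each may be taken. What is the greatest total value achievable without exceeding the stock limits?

Top feasible selections:
- 1×lantern + 1×stove + 1×food bag: weight 10, value 86
- 2×lantern: weight 8, value 72
Best: 86 pts.

86 pts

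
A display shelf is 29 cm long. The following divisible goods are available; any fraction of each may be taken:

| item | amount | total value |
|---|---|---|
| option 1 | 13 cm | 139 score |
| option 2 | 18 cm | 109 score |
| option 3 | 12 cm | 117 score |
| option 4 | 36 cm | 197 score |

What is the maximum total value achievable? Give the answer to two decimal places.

Take in order of value per unit:
- option 1 (139/13 per unit): all 13 → value 139, running total 139.00
- option 3 (117/12 per unit): all 12 → value 117, running total 256.00
- option 2 (109/18 per unit): 4 of 18 → value 4×109/18 = 24.2222, running total 280.22
Total 280.22.

280.22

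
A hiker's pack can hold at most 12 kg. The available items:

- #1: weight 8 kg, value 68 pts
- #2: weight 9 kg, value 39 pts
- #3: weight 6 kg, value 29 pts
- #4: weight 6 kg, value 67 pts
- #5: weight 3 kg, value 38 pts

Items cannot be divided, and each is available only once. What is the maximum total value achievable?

This is a 0/1 knapsack; check combinations near the capacity.
- #1+#5: weight 8+3=11, value 68+38=106
- #4+#5: weight 6+3=9, value 67+38=105
- #3+#4: weight 6+6=12, value 29+67=96
- #2+#5: weight 9+3=12, value 39+38=77
Best: 106 pts.

106 pts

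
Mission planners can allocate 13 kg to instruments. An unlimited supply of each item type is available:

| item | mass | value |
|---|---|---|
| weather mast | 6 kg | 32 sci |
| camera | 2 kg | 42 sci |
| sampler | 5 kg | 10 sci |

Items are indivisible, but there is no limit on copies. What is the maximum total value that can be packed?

252 sci

Best value-per-unit is camera at 42/2, and filling with it alone uses mass 6×2=12. No mix of the others beats 6×42 = 252.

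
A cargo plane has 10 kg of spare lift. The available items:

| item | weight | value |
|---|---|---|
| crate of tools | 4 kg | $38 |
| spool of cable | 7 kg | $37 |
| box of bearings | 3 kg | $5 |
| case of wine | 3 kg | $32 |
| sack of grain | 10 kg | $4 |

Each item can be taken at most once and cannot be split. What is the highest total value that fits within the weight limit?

Check high-value combinations within 10 kg:
- crate of tools+box of bearings+case of wine: weight 4+3+3=10, value 38+5+32=75
- crate of tools+case of wine: weight 4+3=7, value 38+32=70
- spool of cable+case of wine: weight 7+3=10, value 37+32=69
- crate of tools+box of bearings: weight 4+3=7, value 38+5=43
Best: $75.

$75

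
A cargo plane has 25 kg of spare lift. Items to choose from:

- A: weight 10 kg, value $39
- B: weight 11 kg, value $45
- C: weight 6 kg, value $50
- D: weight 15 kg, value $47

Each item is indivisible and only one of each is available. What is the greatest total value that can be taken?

$97

This is a 0/1 knapsack; check combinations near the capacity.
- C+D: weight 6+15=21, value 50+47=97
- B+C: weight 11+6=17, value 45+50=95
- A+C: weight 10+6=16, value 39+50=89
- A+D: weight 10+15=25, value 39+47=86
Best: $97.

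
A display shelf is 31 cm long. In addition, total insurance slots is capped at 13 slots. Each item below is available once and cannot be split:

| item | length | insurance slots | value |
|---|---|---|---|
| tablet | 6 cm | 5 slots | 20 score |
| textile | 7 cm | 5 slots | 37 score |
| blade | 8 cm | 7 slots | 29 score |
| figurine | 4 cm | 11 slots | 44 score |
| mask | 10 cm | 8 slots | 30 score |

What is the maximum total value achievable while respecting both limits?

Feasible sets respecting both limits:
- textile+mask: length 17, insurance slots 13, value 67
- textile+blade: length 15, insurance slots 12, value 66
- tablet+textile: length 13, insurance slots 10, value 57
- tablet+mask: length 16, insurance slots 13, value 50
Best: 67 score.

67 score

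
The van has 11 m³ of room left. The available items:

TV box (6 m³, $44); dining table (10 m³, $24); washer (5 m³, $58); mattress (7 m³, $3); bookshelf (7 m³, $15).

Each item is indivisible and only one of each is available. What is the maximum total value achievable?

Check high-value combinations within 11 m³:
- TV box+washer: volume 6+5=11, value 44+58=102
- washer: volume 5, value 58
- TV box: volume 6, value 44
- dining table: volume 10, value 24
- bookshelf: volume 7, value 15
Best: $102.

$102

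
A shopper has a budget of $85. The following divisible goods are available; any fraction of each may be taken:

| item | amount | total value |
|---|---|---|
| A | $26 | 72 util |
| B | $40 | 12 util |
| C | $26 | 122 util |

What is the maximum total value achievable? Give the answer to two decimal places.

Take in order of value per unit:
- C (122/26 per unit): all 26 → value 122, running total 122.00
- A (72/26 per unit): all 26 → value 72, running total 194.00
- B (12/40 per unit): 33 of 40 → value 33×12/40 = 9.9000, running total 203.90
Total 203.90.

203.90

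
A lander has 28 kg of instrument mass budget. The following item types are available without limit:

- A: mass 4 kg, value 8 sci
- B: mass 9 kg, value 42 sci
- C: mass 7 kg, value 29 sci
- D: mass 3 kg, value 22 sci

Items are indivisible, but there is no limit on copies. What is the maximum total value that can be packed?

198 sci

Best value-per-unit is D at 22/3, and filling with it alone uses mass 9×3=27. No mix of the others beats 9×22 = 198.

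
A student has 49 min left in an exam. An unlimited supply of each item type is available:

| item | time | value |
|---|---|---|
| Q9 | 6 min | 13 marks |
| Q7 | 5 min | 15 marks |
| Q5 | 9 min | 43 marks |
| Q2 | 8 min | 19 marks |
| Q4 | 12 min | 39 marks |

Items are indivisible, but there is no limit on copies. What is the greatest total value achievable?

215 marks

Best value-per-unit is Q5 at 43/9, and filling with it alone uses time 5×9=45. No mix of the others beats 5×43 = 215.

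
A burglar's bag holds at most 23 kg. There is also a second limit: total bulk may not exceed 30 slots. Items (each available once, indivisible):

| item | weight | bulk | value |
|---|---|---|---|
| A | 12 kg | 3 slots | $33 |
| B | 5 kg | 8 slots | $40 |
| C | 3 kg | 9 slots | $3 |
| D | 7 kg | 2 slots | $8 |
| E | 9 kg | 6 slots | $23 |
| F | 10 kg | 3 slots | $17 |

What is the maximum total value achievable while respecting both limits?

Feasible sets respecting both limits:
- A+B+C: weight 20, bulk 20, value 76
- A+B: weight 17, bulk 11, value 73
- B+D+E: weight 21, bulk 16, value 71
Best: $76.

$76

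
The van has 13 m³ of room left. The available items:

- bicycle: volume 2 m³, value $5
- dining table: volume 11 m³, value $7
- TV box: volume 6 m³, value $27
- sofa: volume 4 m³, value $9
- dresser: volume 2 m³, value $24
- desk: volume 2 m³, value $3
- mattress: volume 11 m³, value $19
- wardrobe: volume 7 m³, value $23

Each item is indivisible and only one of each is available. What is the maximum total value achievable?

$60

Check high-value combinations within 13 m³:
- TV box+sofa+dresser: volume 6+4+2=12, value 27+9+24=60
- bicycle+TV box+dresser+desk: volume 2+6+2+2=12, value 5+27+24+3=59
- bicycle+TV box+dresser: volume 2+6+2=10, value 5+27+24=56
- sofa+dresser+wardrobe: volume 4+2+7=13, value 9+24+23=56
- bicycle+dresser+desk+wardrobe: volume 2+2+2+7=13, value 5+24+3+23=55
Best: $60.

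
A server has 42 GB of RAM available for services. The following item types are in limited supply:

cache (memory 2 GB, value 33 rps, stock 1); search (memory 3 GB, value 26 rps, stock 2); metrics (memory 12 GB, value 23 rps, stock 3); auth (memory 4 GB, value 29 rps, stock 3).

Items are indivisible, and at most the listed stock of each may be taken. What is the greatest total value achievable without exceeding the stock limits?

195 rps

Best selections within memory 42 and stock limits:
- 1×cache + 2×search + 1×metrics + 3×auth: memory 32, value 195
- 1×cache + 1×search + 2×metrics + 3×auth: memory 41, value 192
- 1×cache + 2×search + 2×metrics + 2×auth: memory 40, value 189
Best: 195 rps.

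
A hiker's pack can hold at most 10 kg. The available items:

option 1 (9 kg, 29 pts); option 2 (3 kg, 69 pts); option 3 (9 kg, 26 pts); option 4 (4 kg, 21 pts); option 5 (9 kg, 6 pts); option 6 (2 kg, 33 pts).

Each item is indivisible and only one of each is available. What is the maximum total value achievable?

Check high-value combinations within 10 kg:
- option 2+option 4+option 6: weight 3+4+2=9, value 69+21+33=123
- option 2+option 6: weight 3+2=5, value 69+33=102
- option 2+option 4: weight 3+4=7, value 69+21=90
- option 2: weight 3, value 69
Best: 123 pts.

123 pts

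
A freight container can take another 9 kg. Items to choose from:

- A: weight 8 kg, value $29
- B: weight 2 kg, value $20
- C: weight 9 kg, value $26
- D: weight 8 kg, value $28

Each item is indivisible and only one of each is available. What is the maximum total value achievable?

This is a 0/1 knapsack; check combinations near the capacity.
- A: weight 8, value 29
- D: weight 8, value 28
- C: weight 9, value 26
- B: weight 2, value 20
Best: $29.

$29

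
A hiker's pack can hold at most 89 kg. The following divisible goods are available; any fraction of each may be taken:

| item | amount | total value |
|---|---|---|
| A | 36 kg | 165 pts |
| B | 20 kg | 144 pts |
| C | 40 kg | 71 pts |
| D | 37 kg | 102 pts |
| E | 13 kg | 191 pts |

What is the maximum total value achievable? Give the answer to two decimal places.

Take in order of value per unit:
- E (191/13 per unit): all 13 → value 191, running total 191.00
- B (144/20 per unit): all 20 → value 144, running total 335.00
- A (165/36 per unit): all 36 → value 165, running total 500.00
- D (102/37 per unit): 20 of 37 → value 20×102/37 = 55.1351, running total 555.14
Total 555.14.

555.14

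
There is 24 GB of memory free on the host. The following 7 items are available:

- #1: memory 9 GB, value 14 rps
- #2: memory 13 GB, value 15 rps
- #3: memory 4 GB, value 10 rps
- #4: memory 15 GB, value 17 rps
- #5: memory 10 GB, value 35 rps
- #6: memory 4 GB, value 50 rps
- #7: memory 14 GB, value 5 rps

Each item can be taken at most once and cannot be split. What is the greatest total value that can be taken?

This is a 0/1 knapsack; check combinations near the capacity.
- #1+#5+#6: memory 9+10+4=23, value 14+35+50=99
- #3+#5+#6: memory 4+10+4=18, value 10+35+50=95
- #5+#6: memory 10+4=14, value 35+50=85
- #3+#4+#6: memory 4+15+4=23, value 10+17+50=77
Best: 99 rps.

99 rps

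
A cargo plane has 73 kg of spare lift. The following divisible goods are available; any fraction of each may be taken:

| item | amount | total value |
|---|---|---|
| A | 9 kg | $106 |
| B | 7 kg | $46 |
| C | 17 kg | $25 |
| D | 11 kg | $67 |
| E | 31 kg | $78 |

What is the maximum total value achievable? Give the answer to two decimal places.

Take in order of value per unit:
- A (106/9 per unit): all 9 → value 106, running total 106.00
- B (46/7 per unit): all 7 → value 46, running total 152.00
- D (67/11 per unit): all 11 → value 67, running total 219.00
- E (78/31 per unit): all 31 → value 78, running total 297.00
- C (25/17 per unit): 15 of 17 → value 15×25/17 = 22.0588, running total 319.06
Total 319.06.

319.06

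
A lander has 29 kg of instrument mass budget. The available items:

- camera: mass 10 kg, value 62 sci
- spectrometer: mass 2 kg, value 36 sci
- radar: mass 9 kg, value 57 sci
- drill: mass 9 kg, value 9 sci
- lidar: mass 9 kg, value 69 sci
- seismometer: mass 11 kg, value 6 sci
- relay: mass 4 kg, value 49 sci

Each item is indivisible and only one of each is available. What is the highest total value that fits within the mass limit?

216 sci

Check high-value combinations within 29 kg:
- camera+spectrometer+lidar+relay: mass 10+2+9+4=25, value 62+36+69+49=216
- spectrometer+radar+lidar+relay: mass 2+9+9+4=24, value 36+57+69+49=211
- camera+spectrometer+radar+relay: mass 10+2+9+4=25, value 62+36+57+49=204
- camera+radar+lidar: mass 10+9+9=28, value 62+57+69=188
- camera+lidar+relay: mass 10+9+4=23, value 62+69+49=180
Best: 216 sci.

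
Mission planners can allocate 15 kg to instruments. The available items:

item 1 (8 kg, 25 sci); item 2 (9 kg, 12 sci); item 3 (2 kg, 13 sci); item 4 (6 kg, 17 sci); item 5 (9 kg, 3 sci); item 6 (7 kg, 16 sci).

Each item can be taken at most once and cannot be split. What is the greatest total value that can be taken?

46 sci

Check high-value combinations within 15 kg:
- item 3+item 4+item 6: mass 2+6+7=15, value 13+17+16=46
- item 1+item 4: mass 8+6=14, value 25+17=42
- item 1+item 6: mass 8+7=15, value 25+16=41
Best: 46 sci.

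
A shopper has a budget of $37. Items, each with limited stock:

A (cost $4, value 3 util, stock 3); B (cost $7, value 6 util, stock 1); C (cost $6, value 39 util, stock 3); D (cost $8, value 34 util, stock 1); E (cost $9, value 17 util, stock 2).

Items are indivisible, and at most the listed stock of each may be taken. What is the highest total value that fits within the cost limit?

168 util

Top feasible selections:
- 3×C + 1×D + 1×E: cost 35, value 168
- 1×A + 1×B + 3×C + 1×D: cost 37, value 160
Best: 168 util.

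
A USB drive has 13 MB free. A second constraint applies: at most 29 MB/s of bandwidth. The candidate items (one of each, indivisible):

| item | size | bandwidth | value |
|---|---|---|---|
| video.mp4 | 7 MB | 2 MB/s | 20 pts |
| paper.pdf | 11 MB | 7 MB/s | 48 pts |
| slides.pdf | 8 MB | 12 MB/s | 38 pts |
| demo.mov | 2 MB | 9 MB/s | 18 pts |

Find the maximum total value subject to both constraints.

Feasible sets respecting both limits:
- paper.pdf+demo.mov: size 13, bandwidth 16, value 66
- slides.pdf+demo.mov: size 10, bandwidth 21, value 56
- paper.pdf: size 11, bandwidth 7, value 48
- slides.pdf: size 8, bandwidth 12, value 38
Best: 66 pts.

66 pts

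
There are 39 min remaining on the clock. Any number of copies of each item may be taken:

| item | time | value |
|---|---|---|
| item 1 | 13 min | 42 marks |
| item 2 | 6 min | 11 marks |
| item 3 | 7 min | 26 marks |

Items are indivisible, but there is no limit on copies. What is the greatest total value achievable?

Best value-per-unit is item 3 at 26/7, and filling with it alone uses time 5×7=35. No mix of the others beats 5×26 = 130.

130 marks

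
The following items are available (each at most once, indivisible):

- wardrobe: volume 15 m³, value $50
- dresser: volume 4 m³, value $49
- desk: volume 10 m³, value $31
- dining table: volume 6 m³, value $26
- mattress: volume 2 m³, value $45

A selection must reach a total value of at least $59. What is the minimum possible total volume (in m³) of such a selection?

6

Subsets with value ≥ 59, sorted by total volume:
- dresser+mattress: volume 6, value 94
- dining table+mattress: volume 8, value 71
Minimum volume: 6 m³.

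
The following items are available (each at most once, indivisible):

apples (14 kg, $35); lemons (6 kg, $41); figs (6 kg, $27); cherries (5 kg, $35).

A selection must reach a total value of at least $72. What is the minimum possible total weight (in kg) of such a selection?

11

Subsets with value ≥ 72, sorted by total weight:
- lemons+cherries: weight 11, value 76
- lemons+figs+cherries: weight 17, value 103
Minimum weight: 11 kg.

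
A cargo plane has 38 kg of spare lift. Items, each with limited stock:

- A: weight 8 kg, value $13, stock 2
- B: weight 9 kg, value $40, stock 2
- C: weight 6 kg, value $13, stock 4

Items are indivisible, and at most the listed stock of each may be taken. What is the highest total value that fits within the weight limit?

Best selections within weight 38 and stock limits:
- 2×B + 3×C: weight 36, value 119
- 1×A + 2×B + 2×C: weight 38, value 119
- 2×B + 2×C: weight 30, value 106
Best: $119.

$119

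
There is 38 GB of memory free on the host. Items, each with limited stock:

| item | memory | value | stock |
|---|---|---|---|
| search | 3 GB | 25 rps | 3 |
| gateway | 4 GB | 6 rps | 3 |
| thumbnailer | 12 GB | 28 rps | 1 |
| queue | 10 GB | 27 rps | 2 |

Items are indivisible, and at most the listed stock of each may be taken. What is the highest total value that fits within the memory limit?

141 rps

Best selections within memory 38 and stock limits:
- 3×search + 2×gateway + 2×queue: memory 37, value 141
- 3×search + 1×gateway + 1×thumbnailer + 1×queue: memory 35, value 136
- 3×search + 1×gateway + 2×queue: memory 33, value 135
Best: 141 rps.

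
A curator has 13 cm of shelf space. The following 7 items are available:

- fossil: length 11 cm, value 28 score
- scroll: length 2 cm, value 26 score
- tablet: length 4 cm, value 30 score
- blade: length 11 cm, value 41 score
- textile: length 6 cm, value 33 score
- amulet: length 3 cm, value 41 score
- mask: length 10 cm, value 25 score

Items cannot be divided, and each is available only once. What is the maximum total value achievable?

104 score

Check high-value combinations within 13 cm:
- tablet+textile+amulet: length 4+6+3=13, value 30+33+41=104
- scroll+textile+amulet: length 2+6+3=11, value 26+33+41=100
- scroll+tablet+amulet: length 2+4+3=9, value 26+30+41=97
- scroll+tablet+textile: length 2+4+6=12, value 26+30+33=89
Best: 104 score.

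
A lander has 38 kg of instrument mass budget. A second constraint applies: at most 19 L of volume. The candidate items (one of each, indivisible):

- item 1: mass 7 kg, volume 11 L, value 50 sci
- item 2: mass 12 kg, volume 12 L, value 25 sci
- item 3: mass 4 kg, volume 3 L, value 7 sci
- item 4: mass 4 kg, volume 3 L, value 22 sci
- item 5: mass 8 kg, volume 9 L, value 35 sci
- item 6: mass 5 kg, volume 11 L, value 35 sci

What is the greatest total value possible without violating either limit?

Feasible sets respecting both limits:
- item 1+item 3+item 4: mass 15, volume 17, value 79
- item 1+item 4: mass 11, volume 14, value 72
- item 3+item 4+item 5: mass 16, volume 15, value 64
Best: 79 sci.

79 sci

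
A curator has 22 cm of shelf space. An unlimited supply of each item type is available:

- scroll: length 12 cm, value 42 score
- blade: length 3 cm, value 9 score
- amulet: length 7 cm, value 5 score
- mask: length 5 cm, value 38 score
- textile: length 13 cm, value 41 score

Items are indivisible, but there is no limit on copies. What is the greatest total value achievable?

Best value-per-unit is mask at 38/5, and filling with it alone uses length 4×5=20. No mix of the others beats 4×38 = 152.

152 score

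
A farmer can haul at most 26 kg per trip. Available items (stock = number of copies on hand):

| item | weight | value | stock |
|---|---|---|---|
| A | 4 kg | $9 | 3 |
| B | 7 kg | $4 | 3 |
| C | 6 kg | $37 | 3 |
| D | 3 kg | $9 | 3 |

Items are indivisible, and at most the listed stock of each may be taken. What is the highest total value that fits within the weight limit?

$129

Best selections within weight 26 and stock limits:
- 3×C + 2×D: weight 24, value 129
- 1×A + 3×C + 1×D: weight 25, value 129
Best: $129.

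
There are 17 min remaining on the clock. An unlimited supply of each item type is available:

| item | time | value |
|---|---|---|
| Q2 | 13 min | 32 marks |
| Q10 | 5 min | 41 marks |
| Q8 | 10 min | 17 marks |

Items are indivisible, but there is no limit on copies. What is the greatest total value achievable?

123 marks

Best value-per-unit is Q10 at 41/5, and filling with it alone uses time 3×5=15. No mix of the others beats 3×41 = 123.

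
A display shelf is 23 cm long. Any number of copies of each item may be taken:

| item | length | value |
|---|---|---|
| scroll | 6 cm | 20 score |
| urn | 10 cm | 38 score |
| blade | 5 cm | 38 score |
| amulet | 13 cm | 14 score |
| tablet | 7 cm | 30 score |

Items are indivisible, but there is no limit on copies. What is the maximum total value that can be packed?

152 score

Best value-per-unit is blade at 38/5, and filling with it alone uses length 4×5=20. No mix of the others beats 4×38 = 152.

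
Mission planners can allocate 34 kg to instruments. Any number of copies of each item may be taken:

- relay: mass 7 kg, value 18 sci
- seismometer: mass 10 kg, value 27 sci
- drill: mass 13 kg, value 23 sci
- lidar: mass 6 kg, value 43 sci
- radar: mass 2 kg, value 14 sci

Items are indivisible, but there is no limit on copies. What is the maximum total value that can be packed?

Best value-per-unit is lidar at 43/6; filling with it alone gives 5×43 = 215.
Optimal mix: 5×lidar + 2×radar → mass 34, value 243.

243 sci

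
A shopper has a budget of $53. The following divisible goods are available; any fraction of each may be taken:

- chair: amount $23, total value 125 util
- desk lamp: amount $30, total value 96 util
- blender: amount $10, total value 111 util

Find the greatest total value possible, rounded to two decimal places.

Take in order of value per unit:
- blender (111/10 per unit): all 10 → value 111, running total 111.00
- chair (125/23 per unit): all 23 → value 125, running total 236.00
- desk lamp (96/30 per unit): 20 of 30 → value 20×96/30 = 64.0000, running total 300.00
Total 300.00.

300.00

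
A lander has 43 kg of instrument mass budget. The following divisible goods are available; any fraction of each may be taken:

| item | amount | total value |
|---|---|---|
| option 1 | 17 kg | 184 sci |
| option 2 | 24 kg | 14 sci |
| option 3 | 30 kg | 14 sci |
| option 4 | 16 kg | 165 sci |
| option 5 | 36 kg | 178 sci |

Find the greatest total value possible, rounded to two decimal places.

Take in order of value per unit:
- option 1 (184/17 per unit): all 17 → value 184, running total 184.00
- option 4 (165/16 per unit): all 16 → value 165, running total 349.00
- option 5 (178/36 per unit): 10 of 36 → value 10×178/36 = 49.4444, running total 398.44
Total 398.44.

398.44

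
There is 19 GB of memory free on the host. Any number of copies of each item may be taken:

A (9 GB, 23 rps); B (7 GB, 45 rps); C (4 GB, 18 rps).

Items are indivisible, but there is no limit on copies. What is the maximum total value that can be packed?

Best value-per-unit is B at 45/7; filling with it alone gives 2×45 = 90.
Optimal mix: 2×B + 1×C → memory 18, value 108.

108 rps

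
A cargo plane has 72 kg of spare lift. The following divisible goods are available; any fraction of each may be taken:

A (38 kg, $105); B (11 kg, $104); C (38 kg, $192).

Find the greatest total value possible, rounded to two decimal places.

359.55

Take in order of value per unit:
- B (104/11 per unit): all 11 → value 104, running total 104.00
- C (192/38 per unit): all 38 → value 192, running total 296.00
- A (105/38 per unit): 23 of 38 → value 23×105/38 = 63.5526, running total 359.55
Total 359.55.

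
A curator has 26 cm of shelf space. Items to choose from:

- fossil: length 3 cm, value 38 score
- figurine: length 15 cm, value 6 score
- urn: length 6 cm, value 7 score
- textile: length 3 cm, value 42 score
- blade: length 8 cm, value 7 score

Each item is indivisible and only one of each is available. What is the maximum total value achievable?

94 score

This is a 0/1 knapsack; check combinations near the capacity.
- fossil+urn+textile+blade: length 3+6+3+8=20, value 38+7+42+7=94
- fossil+urn+textile: length 3+6+3=12, value 38+7+42=87
- fossil+textile+blade: length 3+3+8=14, value 38+42+7=87
Best: 94 score.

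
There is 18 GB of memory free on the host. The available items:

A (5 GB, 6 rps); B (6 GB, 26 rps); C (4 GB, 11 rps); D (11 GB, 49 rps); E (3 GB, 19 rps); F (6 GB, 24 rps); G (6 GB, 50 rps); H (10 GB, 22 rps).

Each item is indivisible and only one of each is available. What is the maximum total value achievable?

Check high-value combinations within 18 GB:
- B+F+G: memory 6+6+6=18, value 26+24+50=100
- D+G: memory 11+6=17, value 49+50=99
- B+E+G: memory 6+3+6=15, value 26+19+50=95
- E+F+G: memory 3+6+6=15, value 19+24+50=93
- B+C+G: memory 6+4+6=16, value 26+11+50=87
Best: 100 rps.

100 rps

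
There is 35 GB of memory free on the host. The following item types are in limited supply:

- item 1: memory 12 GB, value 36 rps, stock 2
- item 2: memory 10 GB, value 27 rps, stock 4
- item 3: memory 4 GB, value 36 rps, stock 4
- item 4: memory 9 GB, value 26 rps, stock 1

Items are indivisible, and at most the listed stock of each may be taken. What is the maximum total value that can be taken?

Best selections within memory 35 and stock limits:
- 1×item 2 + 4×item 3 + 1×item 4: memory 35, value 197
- 1×item 1 + 4×item 3: memory 28, value 180
- 1×item 2 + 4×item 3: memory 26, value 171
Best: 197 rps.

197 rps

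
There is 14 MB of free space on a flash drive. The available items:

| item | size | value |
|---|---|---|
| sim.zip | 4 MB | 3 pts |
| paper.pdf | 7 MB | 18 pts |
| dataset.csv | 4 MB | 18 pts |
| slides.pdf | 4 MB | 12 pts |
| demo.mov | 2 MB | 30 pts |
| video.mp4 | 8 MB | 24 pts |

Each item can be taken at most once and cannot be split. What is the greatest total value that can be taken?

Check high-value combinations within 14 MB:
- dataset.csv+demo.mov+video.mp4: size 4+2+8=14, value 18+30+24=72
- paper.pdf+dataset.csv+demo.mov: size 7+4+2=13, value 18+18+30=66
- slides.pdf+demo.mov+video.mp4: size 4+2+8=14, value 12+30+24=66
Best: 72 pts.

72 pts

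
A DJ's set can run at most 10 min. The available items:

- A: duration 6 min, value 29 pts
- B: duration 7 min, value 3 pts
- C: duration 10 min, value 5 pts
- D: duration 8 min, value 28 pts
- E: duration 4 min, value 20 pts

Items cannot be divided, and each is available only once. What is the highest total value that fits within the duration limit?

Check high-value combinations within 10 min:
- A+E: duration 6+4=10, value 29+20=49
- A: duration 6, value 29
- D: duration 8, value 28
- E: duration 4, value 20
- C: duration 10, value 5
Best: 49 pts.

49 pts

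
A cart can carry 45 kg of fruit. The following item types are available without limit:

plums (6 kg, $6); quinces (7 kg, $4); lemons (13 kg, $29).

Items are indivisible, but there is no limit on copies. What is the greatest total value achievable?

Best value-per-unit is lemons at 29/13; filling with it alone gives 3×29 = 87.
Optimal mix: 1×plums + 3×lemons → weight 45, value 93.

$93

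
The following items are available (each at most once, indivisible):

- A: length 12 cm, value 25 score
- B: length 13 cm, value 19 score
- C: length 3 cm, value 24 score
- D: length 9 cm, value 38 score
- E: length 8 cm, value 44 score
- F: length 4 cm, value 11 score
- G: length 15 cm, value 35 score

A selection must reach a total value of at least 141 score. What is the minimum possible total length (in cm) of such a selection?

Subsets with value ≥ 141, sorted by total length:
- C+D+E+G: length 35, value 141
- A+C+D+E+F: length 36, value 142
Minimum length: 35 cm.

35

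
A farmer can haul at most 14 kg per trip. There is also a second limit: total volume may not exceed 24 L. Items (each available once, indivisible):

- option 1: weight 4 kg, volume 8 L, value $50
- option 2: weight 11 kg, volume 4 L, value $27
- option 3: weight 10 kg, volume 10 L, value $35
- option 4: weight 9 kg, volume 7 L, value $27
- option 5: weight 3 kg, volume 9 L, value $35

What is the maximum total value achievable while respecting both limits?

$85

Feasible sets respecting both limits:
- option 1+option 3: weight 14, volume 18, value 85
- option 1+option 5: weight 7, volume 17, value 85
- option 1+option 4: weight 13, volume 15, value 77
- option 3+option 5: weight 13, volume 19, value 70
Best: $85.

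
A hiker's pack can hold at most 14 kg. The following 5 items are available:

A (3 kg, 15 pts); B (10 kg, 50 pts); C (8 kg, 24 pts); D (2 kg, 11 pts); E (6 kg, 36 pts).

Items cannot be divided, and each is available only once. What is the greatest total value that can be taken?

65 pts

Check high-value combinations within 14 kg:
- A+B: weight 3+10=13, value 15+50=65
- A+D+E: weight 3+2+6=11, value 15+11+36=62
- B+D: weight 10+2=12, value 50+11=61
- C+E: weight 8+6=14, value 24+36=60
- A+E: weight 3+6=9, value 15+36=51
Best: 65 pts.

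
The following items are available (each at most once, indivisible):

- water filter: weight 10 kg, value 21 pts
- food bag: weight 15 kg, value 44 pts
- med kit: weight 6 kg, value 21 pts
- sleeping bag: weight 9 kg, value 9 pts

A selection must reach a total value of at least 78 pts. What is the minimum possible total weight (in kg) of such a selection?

Subsets with value ≥ 78, sorted by total weight:
- water filter+food bag+med kit: weight 31, value 86
- water filter+food bag+med kit+sleeping bag: weight 40, value 95
Minimum weight: 31 kg.

31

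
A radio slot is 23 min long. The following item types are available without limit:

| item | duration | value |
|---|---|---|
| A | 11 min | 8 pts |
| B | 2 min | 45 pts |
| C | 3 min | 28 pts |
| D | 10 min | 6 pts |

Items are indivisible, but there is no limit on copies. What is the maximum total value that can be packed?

Best value-per-unit is B at 45/2, and filling with it alone uses duration 11×2=22. No mix of the others beats 11×45 = 495.

495 pts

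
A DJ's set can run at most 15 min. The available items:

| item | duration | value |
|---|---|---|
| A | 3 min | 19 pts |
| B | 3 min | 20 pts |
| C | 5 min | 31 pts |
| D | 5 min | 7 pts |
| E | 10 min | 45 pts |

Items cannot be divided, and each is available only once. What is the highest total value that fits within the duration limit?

Check high-value combinations within 15 min:
- C+E: duration 5+10=15, value 31+45=76
- A+B+C: duration 3+3+5=11, value 19+20+31=70
- B+E: duration 3+10=13, value 20+45=65
Best: 76 pts.

76 pts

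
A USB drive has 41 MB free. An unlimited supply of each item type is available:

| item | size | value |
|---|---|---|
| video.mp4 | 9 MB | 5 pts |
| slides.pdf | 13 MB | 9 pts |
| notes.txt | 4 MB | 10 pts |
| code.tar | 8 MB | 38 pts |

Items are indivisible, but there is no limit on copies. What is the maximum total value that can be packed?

Best value-per-unit is code.tar at 38/8, and filling with it alone uses size 5×8=40. No mix of the others beats 5×38 = 190.

190 pts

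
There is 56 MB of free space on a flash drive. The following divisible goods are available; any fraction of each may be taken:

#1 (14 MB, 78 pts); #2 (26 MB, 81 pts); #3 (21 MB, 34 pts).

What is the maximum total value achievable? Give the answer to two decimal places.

184.90

Take in order of value per unit:
- #1 (78/14 per unit): all 14 → value 78, running total 78.00
- #2 (81/26 per unit): all 26 → value 81, running total 159.00
- #3 (34/21 per unit): 16 of 21 → value 16×34/21 = 25.9048, running total 184.90
Total 184.90.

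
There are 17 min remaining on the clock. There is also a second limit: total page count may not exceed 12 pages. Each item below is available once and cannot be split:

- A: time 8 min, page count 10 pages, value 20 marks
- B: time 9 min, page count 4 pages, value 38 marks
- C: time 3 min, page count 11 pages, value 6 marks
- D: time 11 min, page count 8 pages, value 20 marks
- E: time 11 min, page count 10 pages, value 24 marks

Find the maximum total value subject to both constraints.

38 marks

Feasible sets respecting both limits:
- B: time 9, page count 4, value 38
- E: time 11, page count 10, value 24
- A: time 8, page count 10, value 20
Best: 38 marks.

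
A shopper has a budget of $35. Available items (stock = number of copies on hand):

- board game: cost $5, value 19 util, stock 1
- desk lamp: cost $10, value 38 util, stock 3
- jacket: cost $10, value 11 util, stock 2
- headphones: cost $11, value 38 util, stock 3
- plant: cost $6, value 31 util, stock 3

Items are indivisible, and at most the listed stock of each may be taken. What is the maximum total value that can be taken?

150 util

Top feasible selections:
- 1×board game + 1×desk lamp + 3×plant: cost 33, value 150
- 1×board game + 1×headphones + 3×plant: cost 34, value 150
- 2×desk lamp + 2×plant: cost 32, value 138
- 1×desk lamp + 1×headphones + 2×plant: cost 33, value 138
Best: 150 util.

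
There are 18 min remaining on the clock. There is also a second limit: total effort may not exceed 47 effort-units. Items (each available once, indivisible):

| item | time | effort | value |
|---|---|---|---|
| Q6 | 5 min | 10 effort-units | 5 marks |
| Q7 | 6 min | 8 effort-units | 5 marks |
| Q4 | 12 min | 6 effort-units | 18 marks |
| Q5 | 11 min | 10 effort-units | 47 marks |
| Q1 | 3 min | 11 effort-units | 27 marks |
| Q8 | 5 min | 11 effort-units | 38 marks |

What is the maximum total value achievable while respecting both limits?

85 marks

Feasible sets respecting both limits:
- Q5+Q8: time 16, effort 21, value 85
- Q5+Q1: time 14, effort 21, value 74
- Q6+Q1+Q8: time 13, effort 32, value 70
- Q7+Q1+Q8: time 14, effort 30, value 70
Best: 85 marks.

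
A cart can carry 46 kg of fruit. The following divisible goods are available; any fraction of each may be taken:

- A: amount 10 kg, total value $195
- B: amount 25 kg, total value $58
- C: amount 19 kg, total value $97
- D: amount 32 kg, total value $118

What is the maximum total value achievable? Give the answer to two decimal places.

354.69

Take in order of value per unit:
- A (195/10 per unit): all 10 → value 195, running total 195.00
- C (97/19 per unit): all 19 → value 97, running total 292.00
- D (118/32 per unit): 17 of 32 → value 17×118/32 = 62.6875, running total 354.69
Total 354.69.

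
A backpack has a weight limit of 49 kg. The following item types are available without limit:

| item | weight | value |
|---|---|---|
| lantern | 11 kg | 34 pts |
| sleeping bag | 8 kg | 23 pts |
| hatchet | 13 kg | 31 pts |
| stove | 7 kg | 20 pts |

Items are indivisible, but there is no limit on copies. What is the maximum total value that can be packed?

148 pts

Best value-per-unit is lantern at 34/11; filling with it alone gives 4×34 = 136.
Optimal mix: 3×lantern + 2×sleeping bag → weight 49, value 148.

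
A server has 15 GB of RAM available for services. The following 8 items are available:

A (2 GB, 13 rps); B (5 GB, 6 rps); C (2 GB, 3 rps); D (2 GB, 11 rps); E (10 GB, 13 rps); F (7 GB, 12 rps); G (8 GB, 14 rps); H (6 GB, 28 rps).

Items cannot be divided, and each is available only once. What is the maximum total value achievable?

58 rps

Check high-value combinations within 15 GB:
- A+B+D+H: memory 2+5+2+6=15, value 13+6+11+28=58
- A+C+D+H: memory 2+2+2+6=12, value 13+3+11+28=55
- A+F+H: memory 2+7+6=15, value 13+12+28=53
Best: 58 rps.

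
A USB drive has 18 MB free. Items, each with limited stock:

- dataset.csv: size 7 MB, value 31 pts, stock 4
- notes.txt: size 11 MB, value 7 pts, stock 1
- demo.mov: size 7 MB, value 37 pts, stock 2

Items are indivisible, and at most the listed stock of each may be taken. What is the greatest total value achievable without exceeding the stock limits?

74 pts

Top feasible selections:
- 2×demo.mov: size 14, value 74
- 1×dataset.csv + 1×demo.mov: size 14, value 68
- 2×dataset.csv: size 14, value 62
Best: 74 pts.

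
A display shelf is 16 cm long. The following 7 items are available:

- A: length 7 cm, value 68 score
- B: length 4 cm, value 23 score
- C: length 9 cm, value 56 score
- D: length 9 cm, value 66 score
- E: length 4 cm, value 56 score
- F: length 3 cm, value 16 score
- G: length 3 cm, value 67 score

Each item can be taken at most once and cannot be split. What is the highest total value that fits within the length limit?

Check high-value combinations within 16 cm:
- A+E+G: length 7+4+3=14, value 68+56+67=191
- D+E+G: length 9+4+3=16, value 66+56+67=189
- C+E+G: length 9+4+3=16, value 56+56+67=179
Best: 191 score.

191 score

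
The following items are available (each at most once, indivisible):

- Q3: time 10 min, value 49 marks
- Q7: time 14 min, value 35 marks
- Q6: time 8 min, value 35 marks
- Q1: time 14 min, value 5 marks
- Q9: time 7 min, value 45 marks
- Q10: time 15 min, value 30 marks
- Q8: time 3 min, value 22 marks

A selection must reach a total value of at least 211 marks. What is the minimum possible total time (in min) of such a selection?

Subsets with value ≥ 211, sorted by total time:
- Q3+Q7+Q6+Q9+Q10+Q8: time 57, value 216
- Q3+Q7+Q6+Q1+Q9+Q10+Q8: time 71, value 221
Minimum time: 57 min.

57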